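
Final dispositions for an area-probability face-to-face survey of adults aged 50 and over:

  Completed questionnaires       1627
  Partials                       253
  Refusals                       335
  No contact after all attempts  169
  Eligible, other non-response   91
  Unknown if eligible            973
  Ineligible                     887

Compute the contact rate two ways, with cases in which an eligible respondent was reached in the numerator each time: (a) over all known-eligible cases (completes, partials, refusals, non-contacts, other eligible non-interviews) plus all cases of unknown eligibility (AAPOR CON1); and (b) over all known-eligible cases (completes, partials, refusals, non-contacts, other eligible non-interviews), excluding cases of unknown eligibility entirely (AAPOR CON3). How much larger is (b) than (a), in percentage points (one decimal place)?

Num = 1627 + 253 + 335 + 91 = 2306
Denominator = 1627 + 253 + 335 + 169 + 91 + 973 = 3448
CON1 = 2306 / 3448 = 0.6688
Denominator = 1627 + 253 + 335 + 169 + 91 = 2475
CON3 = 2306 / 2475 = 0.9317
Difference = 93.17 − 66.88 = 26.29 percentage points

26.3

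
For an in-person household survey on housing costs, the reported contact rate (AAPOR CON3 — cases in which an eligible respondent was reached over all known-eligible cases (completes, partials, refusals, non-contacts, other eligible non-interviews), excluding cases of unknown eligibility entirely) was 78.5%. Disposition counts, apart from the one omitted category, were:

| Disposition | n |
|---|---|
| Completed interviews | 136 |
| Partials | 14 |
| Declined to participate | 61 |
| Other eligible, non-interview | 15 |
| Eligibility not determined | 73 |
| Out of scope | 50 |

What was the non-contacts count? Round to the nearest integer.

Num: 136 + 14 + 61 + 15 = 226
CON3 = 226 / D = 0.785
D = 226 / 0.785 = 287.9
Rest of base = 226
non-contacts = 287.9 − 226 ≈ 62

62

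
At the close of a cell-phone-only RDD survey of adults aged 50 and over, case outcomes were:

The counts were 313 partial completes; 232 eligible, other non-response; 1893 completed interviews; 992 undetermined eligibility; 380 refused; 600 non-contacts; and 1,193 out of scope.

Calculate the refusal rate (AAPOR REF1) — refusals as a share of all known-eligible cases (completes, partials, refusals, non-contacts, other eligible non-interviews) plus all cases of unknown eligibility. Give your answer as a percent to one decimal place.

8.6%

Numerator: 380
Denominator: 1893 + 313 + 380 + 600 + 232 + 992 = 4410
REF1 = 380 / 4410 = 0.0862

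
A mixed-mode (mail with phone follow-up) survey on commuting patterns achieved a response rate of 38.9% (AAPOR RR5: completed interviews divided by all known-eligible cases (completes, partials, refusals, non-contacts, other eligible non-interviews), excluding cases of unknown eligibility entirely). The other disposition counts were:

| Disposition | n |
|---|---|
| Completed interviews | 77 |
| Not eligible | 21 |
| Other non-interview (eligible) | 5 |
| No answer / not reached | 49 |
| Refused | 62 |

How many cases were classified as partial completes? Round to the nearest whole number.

5

RR5 = 77 / D = 0.389
D = 77 / 0.389 = 197.9
Other denominator terms total 193
partial completes = 197.9 − 193 ≈ 5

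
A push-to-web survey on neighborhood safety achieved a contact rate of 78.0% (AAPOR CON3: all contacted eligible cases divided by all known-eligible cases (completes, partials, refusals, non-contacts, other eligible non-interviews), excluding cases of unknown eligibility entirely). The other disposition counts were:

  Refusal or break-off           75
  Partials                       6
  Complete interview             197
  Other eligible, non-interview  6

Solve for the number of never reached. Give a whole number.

Top: 197 + 6 + 75 + 6 = 284
CON3 = 284 / D = 0.780
D = 284 / 0.780 = 364.1
Remaining denominator categories sum to 284
never reached = 364.1 − 284 ≈ 80

80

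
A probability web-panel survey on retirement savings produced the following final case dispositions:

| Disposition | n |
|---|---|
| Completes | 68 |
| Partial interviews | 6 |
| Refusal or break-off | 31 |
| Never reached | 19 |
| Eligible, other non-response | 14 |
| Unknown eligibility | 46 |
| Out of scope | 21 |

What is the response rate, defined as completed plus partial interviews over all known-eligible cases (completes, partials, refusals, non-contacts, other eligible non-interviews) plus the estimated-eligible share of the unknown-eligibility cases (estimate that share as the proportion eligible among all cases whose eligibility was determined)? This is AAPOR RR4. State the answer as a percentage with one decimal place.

Num: 68 + 6 = 74
Eligible (known): 68 + 6 + 31 + 19 + 14 = 138
e = 138 / (138 + 21) = 138 / 159 = 0.8679
e × U: 0.8679 × 46 = 39.92
Base: 138 + 39.92 = 177.92
RR4 = 74 / 177.92 = 0.4159

41.6%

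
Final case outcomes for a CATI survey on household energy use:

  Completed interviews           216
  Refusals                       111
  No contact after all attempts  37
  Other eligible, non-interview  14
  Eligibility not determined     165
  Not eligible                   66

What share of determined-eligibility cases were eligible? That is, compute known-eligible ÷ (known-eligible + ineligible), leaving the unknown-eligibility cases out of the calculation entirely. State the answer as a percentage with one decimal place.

85.1%

Eligible (known) → 216 + 111 + 37 + 14 = 378
e = 378 / (378 + 66) = 378 / 444 = 0.8514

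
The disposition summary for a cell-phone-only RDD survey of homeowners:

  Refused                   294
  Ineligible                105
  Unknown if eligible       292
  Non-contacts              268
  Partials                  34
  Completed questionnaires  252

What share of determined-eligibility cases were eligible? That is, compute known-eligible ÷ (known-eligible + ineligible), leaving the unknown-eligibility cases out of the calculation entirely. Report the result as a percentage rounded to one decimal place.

Known eligible → 252 + 34 + 294 + 268 = 848
e = 848 / (848 + 105) = 848 / 953 = 0.8898

89.0%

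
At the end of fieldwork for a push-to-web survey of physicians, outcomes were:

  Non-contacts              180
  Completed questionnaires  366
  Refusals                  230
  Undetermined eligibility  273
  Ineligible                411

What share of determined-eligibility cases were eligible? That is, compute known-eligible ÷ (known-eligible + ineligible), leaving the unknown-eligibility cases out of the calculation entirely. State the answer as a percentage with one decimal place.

Eligible (known): 366 + 230 + 180 = 776
e = 776 / (776 + 411) = 776 / 1187 = 0.6537

65.4%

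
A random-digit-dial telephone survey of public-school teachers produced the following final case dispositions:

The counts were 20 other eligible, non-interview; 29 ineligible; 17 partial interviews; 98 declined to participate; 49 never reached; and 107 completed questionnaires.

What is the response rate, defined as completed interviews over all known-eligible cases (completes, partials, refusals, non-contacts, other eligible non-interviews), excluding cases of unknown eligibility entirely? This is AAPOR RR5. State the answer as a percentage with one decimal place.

36.8%

Num = 107
Base = 107 + 17 + 98 + 49 + 20 = 291
RR5 = 107 / 291 = 0.3677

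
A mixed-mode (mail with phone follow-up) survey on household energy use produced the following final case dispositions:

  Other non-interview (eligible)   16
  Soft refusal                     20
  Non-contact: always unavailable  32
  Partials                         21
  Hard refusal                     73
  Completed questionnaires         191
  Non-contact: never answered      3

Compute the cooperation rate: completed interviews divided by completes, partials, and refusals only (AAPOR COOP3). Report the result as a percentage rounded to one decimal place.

Refusal or break-off = 73 + 20 = 93
No contact after all attempts = 3 + 32 = 35
Num = 191
Denominator = 191 + 21 + 93 = 305
COOP3 = 191 / 305 = 0.6262

62.6%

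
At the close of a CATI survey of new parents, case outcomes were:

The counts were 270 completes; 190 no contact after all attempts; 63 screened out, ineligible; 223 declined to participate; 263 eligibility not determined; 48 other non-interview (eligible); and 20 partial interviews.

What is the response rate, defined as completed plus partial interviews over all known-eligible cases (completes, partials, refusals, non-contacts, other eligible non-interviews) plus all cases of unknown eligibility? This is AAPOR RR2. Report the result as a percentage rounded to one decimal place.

Num: 270 + 20 = 290
Denominator: 270 + 20 + 223 + 190 + 48 + 263 = 1014
RR2 = 290 / 1014 = 0.2860

28.6%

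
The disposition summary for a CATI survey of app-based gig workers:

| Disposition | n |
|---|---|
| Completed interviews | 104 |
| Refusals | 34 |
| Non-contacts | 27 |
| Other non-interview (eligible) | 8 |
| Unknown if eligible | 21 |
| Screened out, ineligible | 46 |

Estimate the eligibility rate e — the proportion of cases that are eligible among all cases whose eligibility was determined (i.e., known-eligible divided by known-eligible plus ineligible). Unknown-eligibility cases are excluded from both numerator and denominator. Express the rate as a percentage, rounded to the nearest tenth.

79.0%

Determined eligible: 104 + 34 + 27 + 8 = 173
e = 173 / (173 + 46) = 173 / 219 = 0.7900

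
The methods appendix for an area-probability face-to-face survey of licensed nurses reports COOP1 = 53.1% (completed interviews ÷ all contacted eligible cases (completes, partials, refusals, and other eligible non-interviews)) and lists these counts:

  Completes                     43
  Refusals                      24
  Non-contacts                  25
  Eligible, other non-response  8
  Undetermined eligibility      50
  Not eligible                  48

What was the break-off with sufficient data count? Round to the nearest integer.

6

COOP1 = 43 / D = 0.531
D = 43 / 0.531 = 81.0
Rest of base = 75
break-off with sufficient data = 81.0 − 75 ≈ 6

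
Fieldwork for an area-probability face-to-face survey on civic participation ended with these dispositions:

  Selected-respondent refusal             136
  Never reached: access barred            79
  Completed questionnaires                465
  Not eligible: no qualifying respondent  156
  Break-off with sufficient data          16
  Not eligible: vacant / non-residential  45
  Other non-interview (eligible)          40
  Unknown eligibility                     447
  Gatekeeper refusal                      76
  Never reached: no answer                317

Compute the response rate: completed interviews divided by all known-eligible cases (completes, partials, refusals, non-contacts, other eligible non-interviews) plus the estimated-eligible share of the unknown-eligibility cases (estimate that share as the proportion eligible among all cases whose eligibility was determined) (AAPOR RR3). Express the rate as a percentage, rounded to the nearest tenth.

30.8%

Refusal or break-off = 76 + 136 = 212
Non-contacts = 317 + 79 = 396
Not eligible = 156 + 45 = 201
Numerator: 465
Determined eligible: 465 + 16 + 212 + 396 + 40 = 1129
e = 1129 / (1129 + 201) = 1129 / 1330 = 0.8489
Estimated eligible among unknowns: 0.8489 × 447 = 379.46
Base: 1129 + 379.46 = 1508.46
RR3 = 465 / 1508.46 = 0.3083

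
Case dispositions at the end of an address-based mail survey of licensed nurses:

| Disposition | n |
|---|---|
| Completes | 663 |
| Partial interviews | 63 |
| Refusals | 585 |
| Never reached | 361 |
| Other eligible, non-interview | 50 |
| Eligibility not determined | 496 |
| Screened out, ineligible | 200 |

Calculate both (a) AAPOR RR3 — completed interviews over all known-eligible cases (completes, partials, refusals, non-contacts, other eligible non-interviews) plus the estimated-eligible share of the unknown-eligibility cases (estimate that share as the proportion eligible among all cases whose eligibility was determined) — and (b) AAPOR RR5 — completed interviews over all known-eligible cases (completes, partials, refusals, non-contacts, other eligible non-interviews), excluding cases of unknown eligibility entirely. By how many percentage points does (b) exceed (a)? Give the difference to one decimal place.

Num = 663
Eligible (known) = 663 + 63 + 585 + 361 + 50 = 1722
e = 1722 / (1722 + 200) = 1722 / 1922 = 0.8959
Estimated eligible among unknowns = 0.8959 × 496 = 444.37
Base = 1722 + 444.37 = 2166.37
RR3 = 663 / 2166.37 = 0.3060
Base = 663 + 63 + 585 + 361 + 50 = 1722
RR5 = 663 / 1722 = 0.3850
Difference = 38.50 − 30.60 = 7.90 percentage points

7.9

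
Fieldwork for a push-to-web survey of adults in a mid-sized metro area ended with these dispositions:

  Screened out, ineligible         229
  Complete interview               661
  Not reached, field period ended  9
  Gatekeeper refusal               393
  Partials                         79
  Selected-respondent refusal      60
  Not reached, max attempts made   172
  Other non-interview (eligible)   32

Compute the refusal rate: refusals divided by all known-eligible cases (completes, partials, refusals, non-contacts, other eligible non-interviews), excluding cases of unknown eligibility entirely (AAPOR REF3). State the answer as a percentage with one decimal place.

Declined to participate = 393 + 60 = 453
Never reached = 9 + 172 = 181
Numerator: 453
Denom: 661 + 79 + 453 + 181 + 32 = 1406
REF3 = 453 / 1406 = 0.3222

32.2%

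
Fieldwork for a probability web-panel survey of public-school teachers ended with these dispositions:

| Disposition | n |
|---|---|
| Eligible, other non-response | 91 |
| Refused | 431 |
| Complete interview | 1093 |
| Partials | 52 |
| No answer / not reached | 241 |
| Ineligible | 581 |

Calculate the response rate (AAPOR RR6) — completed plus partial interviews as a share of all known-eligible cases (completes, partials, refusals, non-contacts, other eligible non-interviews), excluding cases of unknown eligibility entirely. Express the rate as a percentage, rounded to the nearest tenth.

60.0%

Num → 1093 + 52 = 1145
Base → 1093 + 52 + 431 + 241 + 91 = 1908
RR6 = 1145 / 1908 = 0.6001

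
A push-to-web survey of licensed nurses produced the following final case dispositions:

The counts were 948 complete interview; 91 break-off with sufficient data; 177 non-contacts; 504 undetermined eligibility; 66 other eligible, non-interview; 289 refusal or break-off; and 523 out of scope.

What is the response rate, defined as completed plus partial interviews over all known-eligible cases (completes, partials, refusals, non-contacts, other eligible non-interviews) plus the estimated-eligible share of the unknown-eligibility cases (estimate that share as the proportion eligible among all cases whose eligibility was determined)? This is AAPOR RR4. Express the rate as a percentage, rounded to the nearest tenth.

53.3%

Num = 948 + 91 = 1039
Determined eligible = 948 + 91 + 289 + 177 + 66 = 1571
e = 1571 / (1571 + 523) = 1571 / 2094 = 0.7502
Eligible share of unknowns = 0.7502 × 504 = 378.10
Base = 1571 + 378.10 = 1949.10
RR4 = 1039 / 1949.10 = 0.5331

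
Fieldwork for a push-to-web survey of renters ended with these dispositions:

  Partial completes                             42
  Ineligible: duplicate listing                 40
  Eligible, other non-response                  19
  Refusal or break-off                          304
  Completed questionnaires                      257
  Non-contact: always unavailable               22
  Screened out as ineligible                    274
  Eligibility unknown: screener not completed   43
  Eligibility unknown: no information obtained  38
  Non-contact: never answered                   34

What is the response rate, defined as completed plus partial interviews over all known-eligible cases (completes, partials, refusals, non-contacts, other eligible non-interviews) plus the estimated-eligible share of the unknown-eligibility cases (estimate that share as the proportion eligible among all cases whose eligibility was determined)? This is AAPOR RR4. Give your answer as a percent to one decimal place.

Non-contacts = 34 + 22 = 56
Unknown if eligible = 43 + 38 = 81
Out of scope = 274 + 40 = 314
Num = 257 + 42 = 299
Eligible (known) = 257 + 42 + 304 + 56 + 19 = 678
e = 678 / (678 + 314) = 678 / 992 = 0.6835
Estimated eligible among unknowns = 0.6835 × 81 = 55.36
Denominator = 678 + 55.36 = 733.36
RR4 = 299 / 733.36 = 0.4077

40.8%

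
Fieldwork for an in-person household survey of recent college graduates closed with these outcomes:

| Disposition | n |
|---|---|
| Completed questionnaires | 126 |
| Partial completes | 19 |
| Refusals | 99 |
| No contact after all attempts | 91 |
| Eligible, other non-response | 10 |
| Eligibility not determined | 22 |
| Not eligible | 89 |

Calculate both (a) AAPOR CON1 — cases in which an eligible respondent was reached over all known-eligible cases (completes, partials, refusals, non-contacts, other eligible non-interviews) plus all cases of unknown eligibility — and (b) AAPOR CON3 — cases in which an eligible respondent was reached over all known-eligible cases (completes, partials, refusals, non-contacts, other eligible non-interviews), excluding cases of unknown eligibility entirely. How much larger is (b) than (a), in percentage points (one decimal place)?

Top = 126 + 19 + 99 + 10 = 254
Base = 126 + 19 + 99 + 91 + 10 + 22 = 367
CON1 = 254 / 367 = 0.6921
Base = 126 + 19 + 99 + 91 + 10 = 345
CON3 = 254 / 345 = 0.7362
Difference = 73.62 − 69.21 = 4.41 percentage points

4.4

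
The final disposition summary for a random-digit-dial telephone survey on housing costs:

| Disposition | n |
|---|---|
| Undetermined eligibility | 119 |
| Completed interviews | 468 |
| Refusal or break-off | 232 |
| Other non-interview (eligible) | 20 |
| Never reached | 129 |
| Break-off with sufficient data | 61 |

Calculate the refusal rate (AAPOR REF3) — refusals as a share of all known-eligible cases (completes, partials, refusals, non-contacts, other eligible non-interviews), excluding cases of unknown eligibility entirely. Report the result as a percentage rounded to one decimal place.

25.5%

Top: 232
Denominator: 468 + 61 + 232 + 129 + 20 = 910
REF3 = 232 / 910 = 0.2549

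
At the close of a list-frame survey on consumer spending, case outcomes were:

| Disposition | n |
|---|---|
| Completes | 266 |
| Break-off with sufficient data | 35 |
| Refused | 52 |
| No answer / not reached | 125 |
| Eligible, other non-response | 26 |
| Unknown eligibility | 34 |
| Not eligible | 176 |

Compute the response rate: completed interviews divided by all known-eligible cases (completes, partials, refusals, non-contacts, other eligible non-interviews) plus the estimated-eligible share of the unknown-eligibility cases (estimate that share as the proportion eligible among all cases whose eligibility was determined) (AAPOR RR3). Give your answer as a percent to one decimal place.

50.3%

Num → 266
Eligible (known) → 266 + 35 + 52 + 125 + 26 = 504
e = 504 / (504 + 176) = 504 / 680 = 0.7412
e × U → 0.7412 × 34 = 25.20
Base → 504 + 25.20 = 529.20
RR3 = 266 / 529.20 = 0.5026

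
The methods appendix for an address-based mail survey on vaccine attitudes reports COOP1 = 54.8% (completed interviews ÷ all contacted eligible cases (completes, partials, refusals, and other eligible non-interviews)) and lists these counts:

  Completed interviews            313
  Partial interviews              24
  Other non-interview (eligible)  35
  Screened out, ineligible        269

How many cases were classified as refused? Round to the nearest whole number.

COOP1 = 313 / D = 0.548
D = 313 / 0.548 = 571.2
Remaining denominator categories sum to 372
refused = 571.2 − 372 ≈ 199

199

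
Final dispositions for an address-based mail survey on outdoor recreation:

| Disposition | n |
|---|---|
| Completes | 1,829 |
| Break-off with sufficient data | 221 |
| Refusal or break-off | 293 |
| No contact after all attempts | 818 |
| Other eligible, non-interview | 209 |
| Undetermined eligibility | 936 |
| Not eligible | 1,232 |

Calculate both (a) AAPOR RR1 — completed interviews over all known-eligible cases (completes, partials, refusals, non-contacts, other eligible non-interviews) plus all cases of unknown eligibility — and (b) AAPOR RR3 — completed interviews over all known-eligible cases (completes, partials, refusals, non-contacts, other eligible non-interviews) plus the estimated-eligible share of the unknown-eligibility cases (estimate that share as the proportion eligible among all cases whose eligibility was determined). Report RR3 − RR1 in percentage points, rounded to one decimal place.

Numerator: 1829
Denom: 1829 + 221 + 293 + 818 + 209 + 936 = 4306
RR1 = 1829 / 4306 = 0.4248
Known eligible: 1829 + 221 + 293 + 818 + 209 = 3370
e = 3370 / (3370 + 1232) = 3370 / 4602 = 0.7323
Estimated eligible among unknowns: 0.7323 × 936 = 685.43
Denom: 3370 + 685.43 = 4055.43
RR3 = 1829 / 4055.43 = 0.4510
Difference = 45.10 − 42.48 = 2.62 percentage points

2.6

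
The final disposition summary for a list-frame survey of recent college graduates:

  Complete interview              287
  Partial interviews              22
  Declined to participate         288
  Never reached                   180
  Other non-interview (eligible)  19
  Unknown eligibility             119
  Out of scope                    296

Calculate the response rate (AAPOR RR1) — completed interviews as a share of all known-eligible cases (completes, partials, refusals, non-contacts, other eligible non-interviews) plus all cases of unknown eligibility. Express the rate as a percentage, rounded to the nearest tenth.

Top = 287
Denom = 287 + 22 + 288 + 180 + 19 + 119 = 915
RR1 = 287 / 915 = 0.3137

31.4%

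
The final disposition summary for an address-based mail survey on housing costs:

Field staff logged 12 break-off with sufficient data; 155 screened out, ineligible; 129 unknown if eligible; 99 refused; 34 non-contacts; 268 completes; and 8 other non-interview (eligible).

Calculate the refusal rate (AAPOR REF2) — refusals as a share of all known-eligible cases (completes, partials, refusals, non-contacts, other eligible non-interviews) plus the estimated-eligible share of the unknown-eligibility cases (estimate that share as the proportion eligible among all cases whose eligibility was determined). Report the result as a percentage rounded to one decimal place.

19.2%

Num → 99
Eligible (known) → 268 + 12 + 99 + 34 + 8 = 421
e = 421 / (421 + 155) = 421 / 576 = 0.7309
Eligible share of unknowns → 0.7309 × 129 = 94.29
Denom → 421 + 94.29 = 515.29
REF2 = 99 / 515.29 = 0.1921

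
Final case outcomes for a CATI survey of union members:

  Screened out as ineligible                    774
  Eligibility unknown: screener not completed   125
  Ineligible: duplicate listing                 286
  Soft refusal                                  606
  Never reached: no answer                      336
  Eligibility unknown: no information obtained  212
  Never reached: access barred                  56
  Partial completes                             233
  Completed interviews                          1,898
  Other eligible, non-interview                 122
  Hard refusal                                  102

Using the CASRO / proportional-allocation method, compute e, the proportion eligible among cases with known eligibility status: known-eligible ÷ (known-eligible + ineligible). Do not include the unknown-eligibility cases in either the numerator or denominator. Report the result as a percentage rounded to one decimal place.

Refusals = 102 + 606 = 708
Non-contacts = 336 + 56 = 392
Undetermined eligibility = 125 + 212 = 337
Screened out, ineligible = 774 + 286 = 1060
Eligible (known) → 1898 + 233 + 708 + 392 + 122 = 3353
e = 3353 / (3353 + 1060) = 3353 / 4413 = 0.7598

76.0%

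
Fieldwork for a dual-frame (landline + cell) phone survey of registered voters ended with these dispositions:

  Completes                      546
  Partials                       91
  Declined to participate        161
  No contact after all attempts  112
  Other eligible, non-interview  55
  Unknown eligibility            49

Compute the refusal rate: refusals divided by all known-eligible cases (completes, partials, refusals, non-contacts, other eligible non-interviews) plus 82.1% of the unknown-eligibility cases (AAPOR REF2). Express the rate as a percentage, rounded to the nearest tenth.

Numerator → 161
Determined eligible → 546 + 91 + 161 + 112 + 55 = 965
Estimated eligible among unknowns → 0.8210 × 49 = 40.23
Denominator → 965 + 40.23 = 1005.23
REF2 = 161 / 1005.23 = 0.1602

16.0%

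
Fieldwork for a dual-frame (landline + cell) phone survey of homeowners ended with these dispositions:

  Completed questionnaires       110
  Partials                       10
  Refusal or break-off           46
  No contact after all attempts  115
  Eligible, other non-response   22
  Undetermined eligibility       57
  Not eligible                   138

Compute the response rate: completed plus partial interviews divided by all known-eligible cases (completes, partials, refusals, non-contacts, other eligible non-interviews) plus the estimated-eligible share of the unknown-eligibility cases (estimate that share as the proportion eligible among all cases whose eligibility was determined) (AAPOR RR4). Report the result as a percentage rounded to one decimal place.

Numerator = 110 + 10 = 120
Eligible (known) = 110 + 10 + 46 + 115 + 22 = 303
e = 303 / (303 + 138) = 303 / 441 = 0.6871
e × U = 0.6871 × 57 = 39.16
Denominator = 303 + 39.16 = 342.16
RR4 = 120 / 342.16 = 0.3507

35.1%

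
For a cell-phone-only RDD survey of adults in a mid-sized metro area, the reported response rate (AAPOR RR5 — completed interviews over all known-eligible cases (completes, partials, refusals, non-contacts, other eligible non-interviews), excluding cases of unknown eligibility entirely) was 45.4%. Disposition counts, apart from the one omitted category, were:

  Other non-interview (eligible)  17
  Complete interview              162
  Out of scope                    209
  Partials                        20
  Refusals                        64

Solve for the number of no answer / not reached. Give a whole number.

94

RR5 = 162 / D = 0.454
D = 162 / 0.454 = 356.8
Rest of base = 263
no answer / not reached = 356.8 − 263 ≈ 94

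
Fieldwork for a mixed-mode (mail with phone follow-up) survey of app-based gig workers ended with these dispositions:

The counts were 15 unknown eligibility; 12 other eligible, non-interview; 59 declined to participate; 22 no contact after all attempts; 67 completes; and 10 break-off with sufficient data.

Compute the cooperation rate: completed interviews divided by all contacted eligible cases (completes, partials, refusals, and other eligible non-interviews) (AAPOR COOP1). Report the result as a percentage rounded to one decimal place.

45.3%

Num → 67
Base → 67 + 10 + 59 + 12 = 148
COOP1 = 67 / 148 = 0.4527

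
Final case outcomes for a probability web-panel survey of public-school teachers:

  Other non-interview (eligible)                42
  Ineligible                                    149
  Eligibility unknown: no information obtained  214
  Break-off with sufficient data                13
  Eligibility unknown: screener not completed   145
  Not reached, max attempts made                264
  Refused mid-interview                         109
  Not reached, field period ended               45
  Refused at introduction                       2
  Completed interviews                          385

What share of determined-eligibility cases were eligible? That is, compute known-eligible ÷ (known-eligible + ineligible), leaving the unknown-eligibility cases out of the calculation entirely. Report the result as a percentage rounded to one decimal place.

85.2%

Refused = 2 + 109 = 111
Non-contacts = 45 + 264 = 309
Unknown eligibility = 145 + 214 = 359
Determined eligible = 385 + 13 + 111 + 309 + 42 = 860
e = 860 / (860 + 149) = 860 / 1009 = 0.8523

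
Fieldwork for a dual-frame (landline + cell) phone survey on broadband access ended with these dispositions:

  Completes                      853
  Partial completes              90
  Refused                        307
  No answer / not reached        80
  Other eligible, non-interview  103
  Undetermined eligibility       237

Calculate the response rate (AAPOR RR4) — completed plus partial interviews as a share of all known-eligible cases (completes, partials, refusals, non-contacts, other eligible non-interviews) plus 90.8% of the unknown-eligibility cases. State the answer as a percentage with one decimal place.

Top = 853 + 90 = 943
Eligible (known) = 853 + 90 + 307 + 80 + 103 = 1433
e × U = 0.9080 × 237 = 215.20
Denom = 1433 + 215.20 = 1648.20
RR4 = 943 / 1648.20 = 0.5721

57.2%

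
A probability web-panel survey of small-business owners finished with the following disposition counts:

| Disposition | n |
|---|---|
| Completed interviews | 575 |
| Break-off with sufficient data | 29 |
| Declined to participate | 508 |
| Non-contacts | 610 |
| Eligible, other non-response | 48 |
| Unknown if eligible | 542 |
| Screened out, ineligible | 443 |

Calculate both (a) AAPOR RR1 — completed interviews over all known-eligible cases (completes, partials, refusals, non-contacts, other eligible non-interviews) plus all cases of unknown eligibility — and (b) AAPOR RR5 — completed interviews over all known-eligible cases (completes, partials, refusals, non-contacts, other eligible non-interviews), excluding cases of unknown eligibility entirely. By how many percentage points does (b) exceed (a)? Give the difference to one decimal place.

7.6

Numerator = 575
Base = 575 + 29 + 508 + 610 + 48 + 542 = 2312
RR1 = 575 / 2312 = 0.2487
Base = 575 + 29 + 508 + 610 + 48 = 1770
RR5 = 575 / 1770 = 0.3249
Difference = 32.49 − 24.87 = 7.62 percentage points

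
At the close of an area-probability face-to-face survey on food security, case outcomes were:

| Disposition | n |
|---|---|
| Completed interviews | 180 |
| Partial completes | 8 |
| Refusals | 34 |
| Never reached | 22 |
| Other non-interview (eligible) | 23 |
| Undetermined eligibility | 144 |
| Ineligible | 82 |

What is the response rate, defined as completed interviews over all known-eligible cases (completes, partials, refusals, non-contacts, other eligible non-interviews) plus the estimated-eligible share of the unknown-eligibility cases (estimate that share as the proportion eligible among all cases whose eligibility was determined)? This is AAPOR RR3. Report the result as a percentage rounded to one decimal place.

47.7%

Numerator: 180
Known eligible: 180 + 8 + 34 + 22 + 23 = 267
e = 267 / (267 + 82) = 267 / 349 = 0.7650
Eligible share of unknowns: 0.7650 × 144 = 110.16
Denom: 267 + 110.16 = 377.16
RR3 = 180 / 377.16 = 0.4773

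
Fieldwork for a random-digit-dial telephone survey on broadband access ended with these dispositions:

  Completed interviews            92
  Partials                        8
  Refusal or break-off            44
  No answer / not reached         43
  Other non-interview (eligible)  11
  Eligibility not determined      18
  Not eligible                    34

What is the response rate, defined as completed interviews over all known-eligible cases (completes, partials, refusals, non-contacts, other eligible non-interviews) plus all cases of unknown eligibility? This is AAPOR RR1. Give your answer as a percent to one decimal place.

42.6%

Numerator = 92
Base = 92 + 8 + 44 + 43 + 11 + 18 = 216
RR1 = 92 / 216 = 0.4259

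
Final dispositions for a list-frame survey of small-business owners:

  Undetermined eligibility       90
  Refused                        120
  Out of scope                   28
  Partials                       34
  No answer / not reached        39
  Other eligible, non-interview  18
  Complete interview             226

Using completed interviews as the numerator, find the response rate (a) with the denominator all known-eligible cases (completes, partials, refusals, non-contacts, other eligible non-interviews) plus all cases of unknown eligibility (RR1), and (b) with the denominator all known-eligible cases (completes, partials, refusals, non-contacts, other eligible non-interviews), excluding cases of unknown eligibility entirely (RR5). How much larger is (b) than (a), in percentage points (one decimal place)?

8.8

Numerator = 226
Base = 226 + 34 + 120 + 39 + 18 + 90 = 527
RR1 = 226 / 527 = 0.4288
Base = 226 + 34 + 120 + 39 + 18 = 437
RR5 = 226 / 437 = 0.5172
Difference = 51.72 − 42.88 = 8.84 percentage points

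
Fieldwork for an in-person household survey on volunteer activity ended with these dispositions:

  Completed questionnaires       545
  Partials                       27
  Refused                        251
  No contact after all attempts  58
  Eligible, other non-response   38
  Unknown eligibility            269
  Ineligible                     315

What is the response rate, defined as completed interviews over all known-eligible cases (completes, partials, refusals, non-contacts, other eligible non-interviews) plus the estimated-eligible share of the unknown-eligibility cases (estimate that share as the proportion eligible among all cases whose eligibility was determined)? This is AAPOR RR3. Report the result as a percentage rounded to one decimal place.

Num: 545
Eligible (known): 545 + 27 + 251 + 58 + 38 = 919
e = 919 / (919 + 315) = 919 / 1234 = 0.7447
e × U: 0.7447 × 269 = 200.32
Denom: 919 + 200.32 = 1119.32
RR3 = 545 / 1119.32 = 0.4869

48.7%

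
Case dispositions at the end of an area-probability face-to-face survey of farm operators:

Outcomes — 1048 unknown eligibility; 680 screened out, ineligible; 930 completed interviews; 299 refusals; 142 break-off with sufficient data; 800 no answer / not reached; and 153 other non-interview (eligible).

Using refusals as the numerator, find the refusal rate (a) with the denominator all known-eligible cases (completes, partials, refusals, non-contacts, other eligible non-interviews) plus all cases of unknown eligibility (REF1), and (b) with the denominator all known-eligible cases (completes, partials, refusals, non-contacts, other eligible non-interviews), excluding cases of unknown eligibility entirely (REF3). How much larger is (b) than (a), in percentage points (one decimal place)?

Numerator → 299
Denominator → 930 + 142 + 299 + 800 + 153 + 1048 = 3372
REF1 = 299 / 3372 = 0.0887
Denominator → 930 + 142 + 299 + 800 + 153 = 2324
REF3 = 299 / 2324 = 0.1287
Difference = 12.87 − 8.87 = 4.00 percentage points

4.0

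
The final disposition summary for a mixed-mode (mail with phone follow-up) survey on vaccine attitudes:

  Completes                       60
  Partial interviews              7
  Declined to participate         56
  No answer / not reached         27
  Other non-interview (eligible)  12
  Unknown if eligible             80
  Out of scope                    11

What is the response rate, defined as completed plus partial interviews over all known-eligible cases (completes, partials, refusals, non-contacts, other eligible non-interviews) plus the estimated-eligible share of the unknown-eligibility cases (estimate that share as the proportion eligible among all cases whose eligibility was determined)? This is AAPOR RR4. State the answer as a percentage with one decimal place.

Num = 60 + 7 = 67
Known eligible = 60 + 7 + 56 + 27 + 12 = 162
e = 162 / (162 + 11) = 162 / 173 = 0.9364
Estimated eligible among unknowns = 0.9364 × 80 = 74.91
Base = 162 + 74.91 = 236.91
RR4 = 67 / 236.91 = 0.2828

28.3%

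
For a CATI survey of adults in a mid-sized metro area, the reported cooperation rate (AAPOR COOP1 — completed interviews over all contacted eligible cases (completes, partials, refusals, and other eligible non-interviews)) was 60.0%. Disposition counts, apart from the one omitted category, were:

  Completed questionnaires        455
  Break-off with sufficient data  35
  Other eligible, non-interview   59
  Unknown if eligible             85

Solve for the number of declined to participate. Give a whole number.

209

COOP1 = 455 / D = 0.600
D = 455 / 0.600 = 758.3
Rest of base = 549
declined to participate = 758.3 − 549 ≈ 209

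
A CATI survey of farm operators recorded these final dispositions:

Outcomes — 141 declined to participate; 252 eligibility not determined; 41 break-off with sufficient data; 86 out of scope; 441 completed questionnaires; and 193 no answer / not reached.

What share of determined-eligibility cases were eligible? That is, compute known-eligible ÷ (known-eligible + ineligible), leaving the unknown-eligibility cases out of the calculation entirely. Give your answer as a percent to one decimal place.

90.5%

Eligible (known) → 441 + 41 + 141 + 193 = 816
e = 816 / (816 + 86) = 816 / 902 = 0.9047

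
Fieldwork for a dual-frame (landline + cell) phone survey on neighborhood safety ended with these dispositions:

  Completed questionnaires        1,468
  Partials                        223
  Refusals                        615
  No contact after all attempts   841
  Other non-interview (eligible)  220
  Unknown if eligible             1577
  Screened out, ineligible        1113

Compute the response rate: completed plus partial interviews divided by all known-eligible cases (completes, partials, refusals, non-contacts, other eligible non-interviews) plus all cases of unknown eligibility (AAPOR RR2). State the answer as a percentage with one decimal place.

Numerator: 1468 + 223 = 1691
Denom: 1468 + 223 + 615 + 841 + 220 + 1577 = 4944
RR2 = 1691 / 4944 = 0.3420

34.2%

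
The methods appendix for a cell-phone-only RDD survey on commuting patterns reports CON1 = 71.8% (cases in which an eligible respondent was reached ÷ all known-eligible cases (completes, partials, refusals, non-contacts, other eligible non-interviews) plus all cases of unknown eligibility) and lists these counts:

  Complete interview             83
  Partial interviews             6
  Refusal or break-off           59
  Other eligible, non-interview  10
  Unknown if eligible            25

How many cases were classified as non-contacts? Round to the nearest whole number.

Top → 83 + 6 + 59 + 10 = 158
CON1 = 158 / D = 0.718
D = 158 / 0.718 = 220.1
Rest of base = 183
non-contacts = 220.1 − 183 ≈ 37

37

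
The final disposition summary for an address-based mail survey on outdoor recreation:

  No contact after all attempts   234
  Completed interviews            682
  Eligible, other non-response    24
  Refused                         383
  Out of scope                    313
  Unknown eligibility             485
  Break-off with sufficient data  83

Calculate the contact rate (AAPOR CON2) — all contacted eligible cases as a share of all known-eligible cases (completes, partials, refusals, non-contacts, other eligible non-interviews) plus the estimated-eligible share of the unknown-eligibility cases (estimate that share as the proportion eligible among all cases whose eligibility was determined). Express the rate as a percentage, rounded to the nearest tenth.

Num → 682 + 83 + 383 + 24 = 1172
Eligible (known) → 682 + 83 + 383 + 234 + 24 = 1406
e = 1406 / (1406 + 313) = 1406 / 1719 = 0.8179
Eligible share of unknowns → 0.8179 × 485 = 396.68
Base → 1406 + 396.68 = 1802.68
CON2 = 1172 / 1802.68 = 0.6501

65.0%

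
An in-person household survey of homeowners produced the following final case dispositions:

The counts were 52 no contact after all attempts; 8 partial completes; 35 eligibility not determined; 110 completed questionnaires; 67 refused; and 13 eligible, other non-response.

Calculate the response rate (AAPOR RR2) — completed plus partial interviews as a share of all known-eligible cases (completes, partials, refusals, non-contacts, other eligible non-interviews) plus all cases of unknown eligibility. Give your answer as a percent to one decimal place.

Numerator → 110 + 8 = 118
Base → 110 + 8 + 67 + 52 + 13 + 35 = 285
RR2 = 118 / 285 = 0.4140

41.4%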